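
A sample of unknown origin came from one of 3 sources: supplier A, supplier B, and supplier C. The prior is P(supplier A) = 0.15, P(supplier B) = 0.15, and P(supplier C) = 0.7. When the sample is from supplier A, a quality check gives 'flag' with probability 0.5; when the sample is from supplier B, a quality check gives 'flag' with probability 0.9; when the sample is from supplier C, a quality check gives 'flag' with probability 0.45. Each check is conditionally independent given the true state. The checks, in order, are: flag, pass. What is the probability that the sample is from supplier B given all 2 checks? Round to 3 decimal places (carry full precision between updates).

After 'flag': normaliser = 0.5·0.1500 + 0.9·0.1500 + 0.45·0.7000; P(supplier A) ≈ 0.1429, P(supplier B) ≈ 0.2571, P(supplier C) ≈ 0.6000
After 'pass': normaliser = 0.5·0.1429 + 0.1·0.2571 + 0.55·0.6000; P(supplier A) ≈ 0.1672, P(supplier B) ≈ 0.0602, P(supplier C) ≈ 0.7726

0.060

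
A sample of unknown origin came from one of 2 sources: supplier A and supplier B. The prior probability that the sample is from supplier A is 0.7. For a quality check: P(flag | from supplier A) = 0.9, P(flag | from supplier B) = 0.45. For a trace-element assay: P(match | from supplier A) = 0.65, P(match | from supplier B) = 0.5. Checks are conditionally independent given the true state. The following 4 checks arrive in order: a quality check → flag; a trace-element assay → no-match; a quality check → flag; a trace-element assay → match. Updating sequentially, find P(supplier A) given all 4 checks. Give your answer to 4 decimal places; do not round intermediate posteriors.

0.8947

After a quality check='flag': P(supplier A) = 0.9·0.7000 / (0.9·0.7000 + 0.45·0.3000) ≈ 0.8235
After a trace-element assay='no-match': P(supplier A) = 0.35·0.8235 / (0.35·0.8235 + 0.5·0.1765) ≈ 0.7656
After a quality check='flag': P(supplier A) = 0.9·0.7656 / (0.9·0.7656 + 0.45·0.2344) ≈ 0.8673
After a trace-element assay='match': P(supplier A) = 0.65·0.8673 / (0.65·0.8673 + 0.5·0.1327) ≈ 0.8947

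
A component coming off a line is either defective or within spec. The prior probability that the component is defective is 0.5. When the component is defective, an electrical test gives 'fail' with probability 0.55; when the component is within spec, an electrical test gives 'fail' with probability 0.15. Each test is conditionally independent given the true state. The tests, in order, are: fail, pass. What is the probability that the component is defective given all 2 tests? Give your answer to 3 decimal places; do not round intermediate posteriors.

Each posterior becomes the prior for the next update.
After 'fail': P(defective) = 0.55·0.5000 / (0.55·0.5000 + 0.15·0.5000) ≈ 0.7857
After 'pass': P(defective) = 0.45·0.7857 / (0.45·0.7857 + 0.85·0.2143) ≈ 0.6600

0.660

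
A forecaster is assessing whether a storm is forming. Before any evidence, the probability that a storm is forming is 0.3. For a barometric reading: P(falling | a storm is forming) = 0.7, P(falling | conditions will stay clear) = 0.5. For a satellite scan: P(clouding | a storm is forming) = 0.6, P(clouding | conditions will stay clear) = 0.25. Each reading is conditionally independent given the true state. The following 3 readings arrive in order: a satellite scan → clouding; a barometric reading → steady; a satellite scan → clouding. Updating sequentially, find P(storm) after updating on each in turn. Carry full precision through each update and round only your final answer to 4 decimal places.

0.5970

After a satellite scan='clouding': P(storm) = 0.6·0.3000 / (0.6·0.3000 + 0.25·0.7000) ≈ 0.5070
After a barometric reading='steady': P(storm) = 0.3·0.5070 / (0.3·0.5070 + 0.5·0.4930) ≈ 0.3816
After a satellite scan='clouding': P(storm) = 0.6·0.3816 / (0.6·0.3816 + 0.25·0.6184) ≈ 0.5970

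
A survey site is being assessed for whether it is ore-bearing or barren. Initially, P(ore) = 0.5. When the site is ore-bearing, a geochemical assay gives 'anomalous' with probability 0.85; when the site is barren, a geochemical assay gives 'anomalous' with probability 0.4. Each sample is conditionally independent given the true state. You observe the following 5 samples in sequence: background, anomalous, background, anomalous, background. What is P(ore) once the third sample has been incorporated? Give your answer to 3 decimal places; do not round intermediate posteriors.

After 'background': P(ore) = 0.15·0.5000 / (0.15·0.5000 + 0.6·0.5000) ≈ 0.2000
After 'anomalous': P(ore) = 0.85·0.2000 / (0.85·0.2000 + 0.4·0.8000) ≈ 0.3469
After 'background': P(ore) = 0.15·0.3469 / (0.15·0.3469 + 0.6·0.6531) ≈ 0.1172

0.117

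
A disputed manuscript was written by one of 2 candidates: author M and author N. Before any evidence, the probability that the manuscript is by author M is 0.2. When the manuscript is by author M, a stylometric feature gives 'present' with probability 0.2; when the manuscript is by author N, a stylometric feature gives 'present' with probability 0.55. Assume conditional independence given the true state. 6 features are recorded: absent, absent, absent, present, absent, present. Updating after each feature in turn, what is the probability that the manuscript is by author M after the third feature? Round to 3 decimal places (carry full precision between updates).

0.584

After 'absent': P(author M) = 0.8·0.2000 / (0.8·0.2000 + 0.45·0.8000) ≈ 0.3077
After 'absent': P(author M) = 0.8·0.3077 / (0.8·0.3077 + 0.45·0.6923) ≈ 0.4414
After 'absent': P(author M) = 0.8·0.4414 / (0.8·0.4414 + 0.45·0.5586) ≈ 0.5841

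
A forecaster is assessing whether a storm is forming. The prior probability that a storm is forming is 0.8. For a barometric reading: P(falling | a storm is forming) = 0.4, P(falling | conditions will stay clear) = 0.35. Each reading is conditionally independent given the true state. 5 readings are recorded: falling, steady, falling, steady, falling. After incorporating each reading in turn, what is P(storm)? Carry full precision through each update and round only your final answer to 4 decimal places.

0.8357

After 'falling': P(storm) = 0.4·0.8000 / (0.4·0.8000 + 0.35·0.2000) ≈ 0.8205
After 'steady': P(storm) = 0.6·0.8205 / (0.6·0.8205 + 0.65·0.1795) ≈ 0.8084
After 'falling': P(storm) = 0.4·0.8084 / (0.4·0.8084 + 0.35·0.1916) ≈ 0.8283
After 'steady': P(storm) = 0.6·0.8283 / (0.6·0.8283 + 0.65·0.1717) ≈ 0.8166
After 'falling': P(storm) = 0.4·0.8166 / (0.4·0.8166 + 0.35·0.1834) ≈ 0.8357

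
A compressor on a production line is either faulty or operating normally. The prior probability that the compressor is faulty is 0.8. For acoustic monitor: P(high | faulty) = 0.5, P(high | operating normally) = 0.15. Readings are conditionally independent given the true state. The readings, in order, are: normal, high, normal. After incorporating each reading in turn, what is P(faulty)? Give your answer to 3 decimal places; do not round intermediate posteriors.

After 'normal': P(faulty) = 0.5·0.8000 / (0.5·0.8000 + 0.85·0.2000) ≈ 0.7018
After 'high': P(faulty) = 0.5·0.7018 / (0.5·0.7018 + 0.15·0.2982) ≈ 0.8869
After 'normal': P(faulty) = 0.5·0.8869 / (0.5·0.8869 + 0.85·0.1131) ≈ 0.8219

0.822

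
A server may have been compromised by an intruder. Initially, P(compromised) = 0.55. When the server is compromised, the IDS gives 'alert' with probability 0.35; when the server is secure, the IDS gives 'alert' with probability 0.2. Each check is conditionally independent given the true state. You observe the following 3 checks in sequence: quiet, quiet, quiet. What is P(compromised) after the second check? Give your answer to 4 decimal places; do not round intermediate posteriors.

0.4466

Apply Bayes' rule sequentially, carrying P(compromised) forward.
After 'quiet': P(compromised) = 0.65·0.5500 / (0.65·0.5500 + 0.8·0.4500) ≈ 0.4983
After 'quiet': P(compromised) = 0.65·0.4983 / (0.65·0.4983 + 0.8·0.5017) ≈ 0.4466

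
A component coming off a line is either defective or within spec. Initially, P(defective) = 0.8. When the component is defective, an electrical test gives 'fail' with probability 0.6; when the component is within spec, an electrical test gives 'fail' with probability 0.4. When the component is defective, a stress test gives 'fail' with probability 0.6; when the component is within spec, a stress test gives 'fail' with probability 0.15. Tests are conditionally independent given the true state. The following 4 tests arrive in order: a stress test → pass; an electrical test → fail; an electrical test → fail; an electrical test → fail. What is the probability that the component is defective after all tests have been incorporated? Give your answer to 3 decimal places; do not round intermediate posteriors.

0.864

Each posterior becomes the prior for the next update.
After a stress test='pass': P(defective) = 0.4·0.8000 / (0.4·0.8000 + 0.85·0.2000) ≈ 0.6531
After an electrical test='fail': P(defective) = 0.6·0.6531 / (0.6·0.6531 + 0.4·0.3469) ≈ 0.7385
After an electrical test='fail': P(defective) = 0.6·0.7385 / (0.6·0.7385 + 0.4·0.2615) ≈ 0.8090
After an electrical test='fail': P(defective) = 0.6·0.8090 / (0.6·0.8090 + 0.4·0.1910) ≈ 0.8640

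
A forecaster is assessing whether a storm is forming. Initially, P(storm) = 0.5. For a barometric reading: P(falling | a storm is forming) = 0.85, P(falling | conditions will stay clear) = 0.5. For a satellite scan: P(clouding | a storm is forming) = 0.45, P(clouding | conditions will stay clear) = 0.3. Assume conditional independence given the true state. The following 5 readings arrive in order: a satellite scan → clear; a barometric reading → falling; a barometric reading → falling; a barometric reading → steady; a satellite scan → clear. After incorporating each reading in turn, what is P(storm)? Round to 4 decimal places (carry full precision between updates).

Each posterior becomes the prior for the next update.
After a satellite scan='clear': P(storm) = 0.55·0.5000 / (0.55·0.5000 + 0.7·0.5000) ≈ 0.4400
After a barometric reading='falling': P(storm) = 0.85·0.4400 / (0.85·0.4400 + 0.5·0.5600) ≈ 0.5719
After a barometric reading='falling': P(storm) = 0.85·0.5719 / (0.85·0.5719 + 0.5·0.4281) ≈ 0.6943
After a barometric reading='steady': P(storm) = 0.15·0.6943 / (0.15·0.6943 + 0.5·0.3057) ≈ 0.4052
After a satellite scan='clear': P(storm) = 0.55·0.4052 / (0.55·0.4052 + 0.7·0.5948) ≈ 0.3486

0.3486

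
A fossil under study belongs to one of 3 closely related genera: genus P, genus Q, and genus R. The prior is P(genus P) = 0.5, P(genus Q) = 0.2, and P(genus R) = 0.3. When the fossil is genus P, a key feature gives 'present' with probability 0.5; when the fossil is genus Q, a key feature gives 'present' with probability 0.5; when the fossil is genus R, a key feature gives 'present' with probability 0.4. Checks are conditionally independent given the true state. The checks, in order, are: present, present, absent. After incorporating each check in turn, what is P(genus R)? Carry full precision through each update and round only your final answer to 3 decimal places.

After 'present': normaliser = 0.5·0.5000 + 0.5·0.2000 + 0.4·0.3000; P(genus P) ≈ 0.5319, P(genus Q) ≈ 0.2128, P(genus R) ≈ 0.2553
After 'present': normaliser = 0.5·0.5319 + 0.5·0.2128 + 0.4·0.2553; P(genus P) ≈ 0.5605, P(genus Q) ≈ 0.2242, P(genus R) ≈ 0.2152
After 'absent': normaliser = 0.5·0.5605 + 0.5·0.2242 + 0.6·0.2152; P(genus P) ≈ 0.5374, P(genus Q) ≈ 0.2150, P(genus R) ≈ 0.2476

0.248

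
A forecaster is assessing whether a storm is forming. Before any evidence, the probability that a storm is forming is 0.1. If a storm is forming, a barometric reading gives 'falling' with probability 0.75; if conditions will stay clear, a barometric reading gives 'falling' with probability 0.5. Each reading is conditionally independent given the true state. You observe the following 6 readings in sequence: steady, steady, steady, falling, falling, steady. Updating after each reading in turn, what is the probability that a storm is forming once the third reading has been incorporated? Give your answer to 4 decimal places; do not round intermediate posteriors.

Each posterior becomes the prior for the next update.
After 'steady': P(storm) = 0.25·0.1000 / (0.25·0.1000 + 0.5·0.9000) ≈ 0.0526
After 'steady': P(storm) = 0.25·0.0526 / (0.25·0.0526 + 0.5·0.9474) ≈ 0.0270
After 'steady': P(storm) = 0.25·0.0270 / (0.25·0.0270 + 0.5·0.9730) ≈ 0.0137

0.0137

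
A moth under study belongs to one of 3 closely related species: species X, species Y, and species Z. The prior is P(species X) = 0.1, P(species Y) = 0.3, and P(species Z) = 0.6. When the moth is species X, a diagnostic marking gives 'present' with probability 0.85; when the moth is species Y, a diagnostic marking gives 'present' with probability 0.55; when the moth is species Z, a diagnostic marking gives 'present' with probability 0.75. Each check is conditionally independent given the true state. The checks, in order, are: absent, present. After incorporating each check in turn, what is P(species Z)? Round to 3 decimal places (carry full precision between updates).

0.564

Each posterior becomes the prior for the next update.
After 'absent': normaliser = 0.15·0.1000 + 0.45·0.3000 + 0.25·0.6000; P(species X) ≈ 0.0500, P(species Y) ≈ 0.4500, P(species Z) ≈ 0.5000
After 'present': normaliser = 0.85·0.0500 + 0.55·0.4500 + 0.75·0.5000; P(species X) ≈ 0.0639, P(species Y) ≈ 0.3722, P(species Z) ≈ 0.5639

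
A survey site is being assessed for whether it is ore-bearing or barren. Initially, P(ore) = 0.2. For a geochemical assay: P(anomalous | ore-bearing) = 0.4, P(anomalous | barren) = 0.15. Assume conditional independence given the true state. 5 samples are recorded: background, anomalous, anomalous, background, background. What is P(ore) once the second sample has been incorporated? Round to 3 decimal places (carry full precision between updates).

After 'background': P(ore) = 0.6·0.2000 / (0.6·0.2000 + 0.85·0.8000) ≈ 0.1500
After 'anomalous': P(ore) = 0.4·0.1500 / (0.4·0.1500 + 0.15·0.8500) ≈ 0.3200

0.320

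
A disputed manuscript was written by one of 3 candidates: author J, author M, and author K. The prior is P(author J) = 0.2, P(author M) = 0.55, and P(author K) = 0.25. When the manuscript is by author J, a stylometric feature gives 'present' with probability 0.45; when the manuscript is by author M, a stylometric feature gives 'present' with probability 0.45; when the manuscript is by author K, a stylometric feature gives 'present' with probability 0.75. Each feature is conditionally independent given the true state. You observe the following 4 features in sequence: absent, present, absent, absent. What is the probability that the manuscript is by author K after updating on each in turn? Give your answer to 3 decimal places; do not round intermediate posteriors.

0.050

After 'absent': normaliser = 0.55·0.2000 + 0.55·0.5500 + 0.25·0.2500; P(author J) ≈ 0.2316, P(author M) ≈ 0.6368, P(author K) ≈ 0.1316
After 'present': normaliser = 0.45·0.2316 + 0.45·0.6368 + 0.75·0.1316; P(author J) ≈ 0.2129, P(author M) ≈ 0.5855, P(author K) ≈ 0.2016
After 'absent': normaliser = 0.55·0.2129 + 0.55·0.5855 + 0.25·0.2016; P(author J) ≈ 0.2392, P(author M) ≈ 0.6578, P(author K) ≈ 0.1030
After 'absent': normaliser = 0.55·0.2392 + 0.55·0.6578 + 0.25·0.1030; P(author J) ≈ 0.2534, P(author M) ≈ 0.6970, P(author K) ≈ 0.0496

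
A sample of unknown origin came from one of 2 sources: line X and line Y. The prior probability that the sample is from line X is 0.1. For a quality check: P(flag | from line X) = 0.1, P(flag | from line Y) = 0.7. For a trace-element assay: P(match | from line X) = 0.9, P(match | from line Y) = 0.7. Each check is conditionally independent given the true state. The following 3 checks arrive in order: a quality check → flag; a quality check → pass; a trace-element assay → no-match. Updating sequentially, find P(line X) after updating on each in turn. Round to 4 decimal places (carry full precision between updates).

0.0156

After a quality check='flag': P(line X) = 0.1·0.1000 / (0.1·0.1000 + 0.7·0.9000) ≈ 0.0156
After a quality check='pass': P(line X) = 0.9·0.0156 / (0.9·0.0156 + 0.3·0.9844) ≈ 0.0455
After a trace-element assay='no-match': P(line X) = 0.1·0.0455 / (0.1·0.0455 + 0.3·0.9545) ≈ 0.0156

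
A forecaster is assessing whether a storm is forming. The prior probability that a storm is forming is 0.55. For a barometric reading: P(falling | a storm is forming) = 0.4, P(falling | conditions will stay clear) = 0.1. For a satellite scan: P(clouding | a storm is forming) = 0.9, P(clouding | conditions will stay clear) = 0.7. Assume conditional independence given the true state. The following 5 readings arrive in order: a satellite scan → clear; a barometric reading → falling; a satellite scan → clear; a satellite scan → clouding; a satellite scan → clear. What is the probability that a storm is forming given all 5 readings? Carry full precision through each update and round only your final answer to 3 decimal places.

Apply Bayes' rule sequentially, carrying P(storm) forward.
After a satellite scan='clear': P(storm) = 0.1·0.5500 / (0.1·0.5500 + 0.3·0.4500) ≈ 0.2895
After a barometric reading='falling': P(storm) = 0.4·0.2895 / (0.4·0.2895 + 0.1·0.7105) ≈ 0.6197
After a satellite scan='clear': P(storm) = 0.1·0.6197 / (0.1·0.6197 + 0.3·0.3803) ≈ 0.3520
After a satellite scan='clouding': P(storm) = 0.9·0.3520 / (0.9·0.3520 + 0.7·0.6480) ≈ 0.4112
After a satellite scan='clear': P(storm) = 0.1·0.4112 / (0.1·0.4112 + 0.3·0.5888) ≈ 0.1888

0.189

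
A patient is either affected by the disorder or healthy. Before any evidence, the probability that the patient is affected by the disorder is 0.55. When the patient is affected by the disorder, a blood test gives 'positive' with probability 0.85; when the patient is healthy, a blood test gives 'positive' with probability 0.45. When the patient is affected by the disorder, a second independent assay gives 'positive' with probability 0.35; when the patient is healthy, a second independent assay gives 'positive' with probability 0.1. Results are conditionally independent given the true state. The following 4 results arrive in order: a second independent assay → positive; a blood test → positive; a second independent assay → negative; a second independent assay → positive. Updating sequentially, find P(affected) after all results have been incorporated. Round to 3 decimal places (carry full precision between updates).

0.953

Apply Bayes' rule sequentially, carrying P(affected) forward.
After a second independent assay='positive': P(affected) = 0.35·0.5500 / (0.35·0.5500 + 0.1·0.4500) ≈ 0.8105
After a blood test='positive': P(affected) = 0.85·0.8105 / (0.85·0.8105 + 0.45·0.1895) ≈ 0.8899
After a second independent assay='negative': P(affected) = 0.65·0.8899 / (0.65·0.8899 + 0.9·0.1101) ≈ 0.8537
After a second independent assay='positive': P(affected) = 0.35·0.8537 / (0.35·0.8537 + 0.1·0.1463) ≈ 0.9533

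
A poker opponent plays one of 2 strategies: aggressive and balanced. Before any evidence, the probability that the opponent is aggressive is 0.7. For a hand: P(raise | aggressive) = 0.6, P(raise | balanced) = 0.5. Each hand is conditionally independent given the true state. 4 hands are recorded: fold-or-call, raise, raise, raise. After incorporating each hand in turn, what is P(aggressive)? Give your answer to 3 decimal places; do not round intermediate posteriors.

After 'fold-or-call': P(aggressive) = 0.4·0.7000 / (0.4·0.7000 + 0.5·0.3000) ≈ 0.6512
After 'raise': P(aggressive) = 0.6·0.6512 / (0.6·0.6512 + 0.5·0.3488) ≈ 0.6914
After 'raise': P(aggressive) = 0.6·0.6914 / (0.6·0.6914 + 0.5·0.3086) ≈ 0.7289
After 'raise': P(aggressive) = 0.6·0.7289 / (0.6·0.7289 + 0.5·0.2711) ≈ 0.7633

0.763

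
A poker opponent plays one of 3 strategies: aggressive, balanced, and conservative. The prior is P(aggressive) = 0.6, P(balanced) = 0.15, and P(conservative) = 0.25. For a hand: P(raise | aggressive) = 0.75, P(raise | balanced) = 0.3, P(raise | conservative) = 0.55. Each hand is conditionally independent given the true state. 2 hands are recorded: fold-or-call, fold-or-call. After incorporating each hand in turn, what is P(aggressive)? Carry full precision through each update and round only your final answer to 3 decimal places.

0.232

After 'fold-or-call': normaliser = 0.25·0.6000 + 0.7·0.1500 + 0.45·0.2500; P(aggressive) ≈ 0.4082, P(balanced) ≈ 0.2857, P(conservative) ≈ 0.3061
After 'fold-or-call': normaliser = 0.25·0.4082 + 0.7·0.2857 + 0.45·0.3061; P(aggressive) ≈ 0.2320, P(balanced) ≈ 0.4548, P(conservative) ≈ 0.3132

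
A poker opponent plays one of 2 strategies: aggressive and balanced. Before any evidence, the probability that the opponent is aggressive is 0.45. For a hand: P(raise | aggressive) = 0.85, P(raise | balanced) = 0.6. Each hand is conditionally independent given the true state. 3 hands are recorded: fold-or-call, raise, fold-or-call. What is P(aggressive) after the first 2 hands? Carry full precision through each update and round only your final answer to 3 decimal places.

After 'fold-or-call': P(aggressive) = 0.15·0.4500 / (0.15·0.4500 + 0.4·0.5500) ≈ 0.2348
After 'raise': P(aggressive) = 0.85·0.2348 / (0.85·0.2348 + 0.6·0.7652) ≈ 0.3030

0.303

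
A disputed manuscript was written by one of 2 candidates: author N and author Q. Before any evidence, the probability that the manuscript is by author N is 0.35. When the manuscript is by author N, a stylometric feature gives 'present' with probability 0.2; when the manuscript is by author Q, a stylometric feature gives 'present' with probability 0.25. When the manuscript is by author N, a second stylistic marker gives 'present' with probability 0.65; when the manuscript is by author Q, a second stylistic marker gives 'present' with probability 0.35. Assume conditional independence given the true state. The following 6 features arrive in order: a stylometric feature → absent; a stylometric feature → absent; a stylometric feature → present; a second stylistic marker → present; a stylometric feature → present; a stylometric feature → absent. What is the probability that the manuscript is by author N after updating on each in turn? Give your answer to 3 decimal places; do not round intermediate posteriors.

0.437

After a stylometric feature='absent': P(author N) = 0.8·0.3500 / (0.8·0.3500 + 0.75·0.6500) ≈ 0.3648
After a stylometric feature='absent': P(author N) = 0.8·0.3648 / (0.8·0.3648 + 0.75·0.6352) ≈ 0.3799
After a stylometric feature='present': P(author N) = 0.2·0.3799 / (0.2·0.3799 + 0.25·0.6201) ≈ 0.3289
After a second stylistic marker='present': P(author N) = 0.65·0.3289 / (0.65·0.3289 + 0.35·0.6711) ≈ 0.4765
After a stylometric feature='present': P(author N) = 0.2·0.4765 / (0.2·0.4765 + 0.25·0.5235) ≈ 0.4214
After a stylometric feature='absent': P(author N) = 0.8·0.4214 / (0.8·0.4214 + 0.75·0.5786) ≈ 0.4372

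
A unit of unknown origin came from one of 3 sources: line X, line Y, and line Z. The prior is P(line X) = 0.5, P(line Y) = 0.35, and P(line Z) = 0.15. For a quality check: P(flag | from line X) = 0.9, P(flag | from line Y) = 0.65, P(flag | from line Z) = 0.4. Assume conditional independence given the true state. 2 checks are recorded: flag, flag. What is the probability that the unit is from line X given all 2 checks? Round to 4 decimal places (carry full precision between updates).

Apply Bayes' rule sequentially, carrying P(line X) forward.
After 'flag': normaliser = 0.9·0.5000 + 0.65·0.3500 + 0.4·0.1500; P(line X) ≈ 0.6102, P(line Y) ≈ 0.3085, P(line Z) ≈ 0.0814
After 'flag': normaliser = 0.9·0.6102 + 0.65·0.3085 + 0.4·0.0814; P(line X) ≈ 0.7021, P(line Y) ≈ 0.2563, P(line Z) ≈ 0.0416

0.7021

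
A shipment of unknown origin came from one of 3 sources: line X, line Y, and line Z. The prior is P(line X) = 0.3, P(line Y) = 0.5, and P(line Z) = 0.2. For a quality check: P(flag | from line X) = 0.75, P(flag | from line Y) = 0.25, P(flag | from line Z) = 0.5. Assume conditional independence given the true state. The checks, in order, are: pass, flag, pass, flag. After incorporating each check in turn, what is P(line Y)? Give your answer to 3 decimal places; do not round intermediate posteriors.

0.433

After 'pass': normaliser = 0.25·0.3000 + 0.75·0.5000 + 0.5·0.2000; P(line X) ≈ 0.1364, P(line Y) ≈ 0.6818, P(line Z) ≈ 0.1818
After 'flag': normaliser = 0.75·0.1364 + 0.25·0.6818 + 0.5·0.1818; P(line X) ≈ 0.2812, P(line Y) ≈ 0.4688, P(line Z) ≈ 0.2500
After 'pass': normaliser = 0.25·0.2812 + 0.75·0.4688 + 0.5·0.2500; P(line X) ≈ 0.1286, P(line Y) ≈ 0.6429, P(line Z) ≈ 0.2286
After 'flag': normaliser = 0.75·0.1286 + 0.25·0.6429 + 0.5·0.2286; P(line X) ≈ 0.2596, P(line Y) ≈ 0.4327, P(line Z) ≈ 0.3077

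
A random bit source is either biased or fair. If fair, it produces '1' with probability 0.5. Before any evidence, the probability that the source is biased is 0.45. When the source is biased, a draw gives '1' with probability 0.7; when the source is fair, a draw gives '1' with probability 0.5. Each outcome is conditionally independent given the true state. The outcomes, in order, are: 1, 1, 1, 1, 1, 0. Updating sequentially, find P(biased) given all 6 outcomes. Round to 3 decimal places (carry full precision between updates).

After '1': P(biased) = 0.7·0.4500 / (0.7·0.4500 + 0.5·0.5500) ≈ 0.5339
After '1': P(biased) = 0.7·0.5339 / (0.7·0.5339 + 0.5·0.4661) ≈ 0.6159
After '1': P(biased) = 0.7·0.6159 / (0.7·0.6159 + 0.5·0.3841) ≈ 0.6918
After '1': P(biased) = 0.7·0.6918 / (0.7·0.6918 + 0.5·0.3082) ≈ 0.7586
After '1': P(biased) = 0.7·0.7586 / (0.7·0.7586 + 0.5·0.2414) ≈ 0.8148
After '0': P(biased) = 0.3·0.8148 / (0.3·0.8148 + 0.5·0.1852) ≈ 0.7253

0.725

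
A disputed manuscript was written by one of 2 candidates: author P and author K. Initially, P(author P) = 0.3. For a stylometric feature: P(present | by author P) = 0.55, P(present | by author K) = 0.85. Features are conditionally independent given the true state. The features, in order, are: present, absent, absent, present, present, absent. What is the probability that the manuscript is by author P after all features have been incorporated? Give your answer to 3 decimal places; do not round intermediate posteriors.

After 'present': P(author P) = 0.55·0.3000 / (0.55·0.3000 + 0.85·0.7000) ≈ 0.2171
After 'absent': P(author P) = 0.45·0.2171 / (0.45·0.2171 + 0.15·0.7829) ≈ 0.4541
After 'absent': P(author P) = 0.45·0.4541 / (0.45·0.4541 + 0.15·0.5459) ≈ 0.7139
After 'present': P(author P) = 0.55·0.7139 / (0.55·0.7139 + 0.85·0.2861) ≈ 0.6176
After 'present': P(author P) = 0.55·0.6176 / (0.55·0.6176 + 0.85·0.3824) ≈ 0.5110
After 'absent': P(author P) = 0.45·0.5110 / (0.45·0.5110 + 0.15·0.4890) ≈ 0.7582

0.758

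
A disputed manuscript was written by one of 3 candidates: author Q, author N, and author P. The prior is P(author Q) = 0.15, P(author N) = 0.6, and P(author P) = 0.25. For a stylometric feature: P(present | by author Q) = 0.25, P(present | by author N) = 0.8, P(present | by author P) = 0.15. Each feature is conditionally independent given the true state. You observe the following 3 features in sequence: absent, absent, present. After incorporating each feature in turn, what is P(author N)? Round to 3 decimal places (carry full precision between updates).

0.285

After 'absent': normaliser = 0.75·0.1500 + 0.2·0.6000 + 0.85·0.2500; P(author Q) ≈ 0.2528, P(author N) ≈ 0.2697, P(author P) ≈ 0.4775
After 'absent': normaliser = 0.75·0.2528 + 0.2·0.2697 + 0.85·0.4775; P(author Q) ≈ 0.2920, P(author N) ≈ 0.0830, P(author P) ≈ 0.6250
After 'present': normaliser = 0.25·0.2920 + 0.8·0.0830 + 0.15·0.6250; P(author Q) ≈ 0.3130, P(author N) ≈ 0.2849, P(author P) ≈ 0.4021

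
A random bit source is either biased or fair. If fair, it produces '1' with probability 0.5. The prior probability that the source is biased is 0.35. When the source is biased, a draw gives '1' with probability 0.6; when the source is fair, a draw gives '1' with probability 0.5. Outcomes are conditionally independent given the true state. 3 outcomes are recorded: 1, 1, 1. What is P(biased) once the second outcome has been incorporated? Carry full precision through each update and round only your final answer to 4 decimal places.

After '1': P(biased) = 0.6·0.3500 / (0.6·0.3500 + 0.5·0.6500) ≈ 0.3925
After '1': P(biased) = 0.6·0.3925 / (0.6·0.3925 + 0.5·0.6075) ≈ 0.4367

0.4367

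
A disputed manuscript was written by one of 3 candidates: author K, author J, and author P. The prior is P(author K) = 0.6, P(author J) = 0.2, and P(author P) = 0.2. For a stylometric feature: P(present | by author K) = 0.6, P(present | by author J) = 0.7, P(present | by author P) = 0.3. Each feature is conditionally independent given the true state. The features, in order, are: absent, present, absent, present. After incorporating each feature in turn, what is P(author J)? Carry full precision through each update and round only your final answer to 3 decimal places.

After 'absent': normaliser = 0.4·0.6000 + 0.3·0.2000 + 0.7·0.2000; P(author K) ≈ 0.5455, P(author J) ≈ 0.1364, P(author P) ≈ 0.3182
After 'present': normaliser = 0.6·0.5455 + 0.7·0.1364 + 0.3·0.3182; P(author K) ≈ 0.6316, P(author J) ≈ 0.1842, P(author P) ≈ 0.1842
After 'absent': normaliser = 0.4·0.6316 + 0.3·0.1842 + 0.7·0.1842; P(author K) ≈ 0.5783, P(author J) ≈ 0.1265, P(author P) ≈ 0.2952
After 'present': normaliser = 0.6·0.5783 + 0.7·0.1265 + 0.3·0.2952; P(author K) ≈ 0.6621, P(author J) ≈ 0.1690, P(author P) ≈ 0.1690

0.169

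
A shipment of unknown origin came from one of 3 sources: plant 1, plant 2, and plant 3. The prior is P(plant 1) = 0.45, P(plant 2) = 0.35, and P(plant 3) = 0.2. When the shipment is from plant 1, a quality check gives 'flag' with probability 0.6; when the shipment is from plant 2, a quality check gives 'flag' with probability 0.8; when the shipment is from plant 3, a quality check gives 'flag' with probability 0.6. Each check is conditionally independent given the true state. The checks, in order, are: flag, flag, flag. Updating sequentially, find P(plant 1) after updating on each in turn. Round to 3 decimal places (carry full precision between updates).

0.304

After 'flag': normaliser = 0.6·0.4500 + 0.8·0.3500 + 0.6·0.2000; P(plant 1) ≈ 0.4030, P(plant 2) ≈ 0.4179, P(plant 3) ≈ 0.1791
After 'flag': normaliser = 0.6·0.4030 + 0.8·0.4179 + 0.6·0.1791; P(plant 1) ≈ 0.3537, P(plant 2) ≈ 0.4891, P(plant 3) ≈ 0.1572
After 'flag': normaliser = 0.6·0.3537 + 0.8·0.4891 + 0.6·0.1572; P(plant 1) ≈ 0.3041, P(plant 2) ≈ 0.5607, P(plant 3) ≈ 0.1352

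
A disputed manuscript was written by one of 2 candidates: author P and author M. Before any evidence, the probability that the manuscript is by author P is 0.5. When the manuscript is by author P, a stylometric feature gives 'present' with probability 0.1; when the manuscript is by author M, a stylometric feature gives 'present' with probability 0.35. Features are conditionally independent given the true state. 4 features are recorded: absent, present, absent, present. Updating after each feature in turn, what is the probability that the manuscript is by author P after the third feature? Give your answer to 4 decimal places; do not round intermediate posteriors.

After 'absent': P(author P) = 0.9·0.5000 / (0.9·0.5000 + 0.65·0.5000) ≈ 0.5806
After 'present': P(author P) = 0.1·0.5806 / (0.1·0.5806 + 0.35·0.4194) ≈ 0.2835
After 'absent': P(author P) = 0.9·0.2835 / (0.9·0.2835 + 0.65·0.7165) ≈ 0.3539

0.3539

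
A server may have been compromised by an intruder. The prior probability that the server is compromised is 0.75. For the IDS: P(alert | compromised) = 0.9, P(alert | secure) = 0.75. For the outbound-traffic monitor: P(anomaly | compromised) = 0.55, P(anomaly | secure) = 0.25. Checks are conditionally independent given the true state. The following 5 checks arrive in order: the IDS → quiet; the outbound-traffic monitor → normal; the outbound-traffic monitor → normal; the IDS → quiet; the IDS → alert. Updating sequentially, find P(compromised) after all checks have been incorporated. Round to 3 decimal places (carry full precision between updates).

0.172

After the IDS='quiet': P(compromised) = 0.1·0.7500 / (0.1·0.7500 + 0.25·0.2500) ≈ 0.5455
After the outbound-traffic monitor='normal': P(compromised) = 0.45·0.5455 / (0.45·0.5455 + 0.75·0.4545) ≈ 0.4186
After the outbound-traffic monitor='normal': P(compromised) = 0.45·0.4186 / (0.45·0.4186 + 0.75·0.5814) ≈ 0.3017
After the IDS='quiet': P(compromised) = 0.1·0.3017 / (0.1·0.3017 + 0.25·0.6983) ≈ 0.1473
After the IDS='alert': P(compromised) = 0.9·0.1473 / (0.9·0.1473 + 0.75·0.8527) ≈ 0.1717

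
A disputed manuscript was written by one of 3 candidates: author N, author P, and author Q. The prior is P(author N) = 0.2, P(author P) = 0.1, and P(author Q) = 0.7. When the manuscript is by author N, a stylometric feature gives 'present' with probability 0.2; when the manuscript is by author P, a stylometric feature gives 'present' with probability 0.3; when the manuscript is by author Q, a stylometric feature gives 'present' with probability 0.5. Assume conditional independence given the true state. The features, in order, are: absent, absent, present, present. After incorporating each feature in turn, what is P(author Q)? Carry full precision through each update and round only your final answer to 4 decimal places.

After 'absent': normaliser = 0.8·0.2000 + 0.7·0.1000 + 0.5·0.7000; P(author N) ≈ 0.2759, P(author P) ≈ 0.1207, P(author Q) ≈ 0.6034
After 'absent': normaliser = 0.8·0.2759 + 0.7·0.1207 + 0.5·0.6034; P(author N) ≈ 0.3636, P(author P) ≈ 0.1392, P(author Q) ≈ 0.4972
After 'present': normaliser = 0.2·0.3636 + 0.3·0.1392 + 0.5·0.4972; P(author N) ≈ 0.2003, P(author P) ≈ 0.1150, P(author Q) ≈ 0.6847
After 'present': normaliser = 0.2·0.2003 + 0.3·0.1150 + 0.5·0.6847; P(author N) ≈ 0.0961, P(author P) ≈ 0.0828, P(author Q) ≈ 0.8211

0.8211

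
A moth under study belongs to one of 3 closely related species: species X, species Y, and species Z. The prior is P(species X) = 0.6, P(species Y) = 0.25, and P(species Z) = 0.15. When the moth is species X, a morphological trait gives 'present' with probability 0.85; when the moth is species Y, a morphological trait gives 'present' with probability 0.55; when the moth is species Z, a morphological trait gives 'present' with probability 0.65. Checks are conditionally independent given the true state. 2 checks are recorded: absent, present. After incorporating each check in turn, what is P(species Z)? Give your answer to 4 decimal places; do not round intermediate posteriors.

Apply Bayes' rule sequentially, carrying P(species Z) forward.
After 'absent': normaliser = 0.15·0.6000 + 0.45·0.2500 + 0.35·0.1500; P(species X) ≈ 0.3529, P(species Y) ≈ 0.4412, P(species Z) ≈ 0.2059
After 'present': normaliser = 0.85·0.3529 + 0.55·0.4412 + 0.65·0.2059; P(species X) ≈ 0.4435, P(species Y) ≈ 0.3587, P(species Z) ≈ 0.1978

0.1978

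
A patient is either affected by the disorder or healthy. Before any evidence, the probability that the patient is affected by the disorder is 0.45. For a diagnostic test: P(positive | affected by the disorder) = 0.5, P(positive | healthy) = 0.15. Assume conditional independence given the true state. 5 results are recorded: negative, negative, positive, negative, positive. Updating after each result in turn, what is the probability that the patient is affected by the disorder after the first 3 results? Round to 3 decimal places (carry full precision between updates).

0.486

After 'negative': P(affected) = 0.5·0.4500 / (0.5·0.4500 + 0.85·0.5500) ≈ 0.3249
After 'negative': P(affected) = 0.5·0.3249 / (0.5·0.3249 + 0.85·0.6751) ≈ 0.2206
After 'positive': P(affected) = 0.5·0.2206 / (0.5·0.2206 + 0.15·0.7794) ≈ 0.4855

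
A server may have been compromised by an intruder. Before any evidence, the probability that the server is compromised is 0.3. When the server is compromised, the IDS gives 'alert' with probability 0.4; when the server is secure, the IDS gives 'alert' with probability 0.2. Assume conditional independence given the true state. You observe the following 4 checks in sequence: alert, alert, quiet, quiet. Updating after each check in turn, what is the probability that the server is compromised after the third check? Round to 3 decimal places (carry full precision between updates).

0.563

Apply Bayes' rule sequentially, carrying P(compromised) forward.
After 'alert': P(compromised) = 0.4·0.3000 / (0.4·0.3000 + 0.2·0.7000) ≈ 0.4615
After 'alert': P(compromised) = 0.4·0.4615 / (0.4·0.4615 + 0.2·0.5385) ≈ 0.6316
After 'quiet': P(compromised) = 0.6·0.6316 / (0.6·0.6316 + 0.8·0.3684) ≈ 0.5625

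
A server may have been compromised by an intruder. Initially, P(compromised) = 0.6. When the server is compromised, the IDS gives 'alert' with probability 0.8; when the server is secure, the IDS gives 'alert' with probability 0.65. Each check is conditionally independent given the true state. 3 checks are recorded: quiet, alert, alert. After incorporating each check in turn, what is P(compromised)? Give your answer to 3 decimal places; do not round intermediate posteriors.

After 'quiet': P(compromised) = 0.2·0.6000 / (0.2·0.6000 + 0.35·0.4000) ≈ 0.4615
After 'alert': P(compromised) = 0.8·0.4615 / (0.8·0.4615 + 0.65·0.5385) ≈ 0.5134
After 'alert': P(compromised) = 0.8·0.5134 / (0.8·0.5134 + 0.65·0.4866) ≈ 0.5649

0.565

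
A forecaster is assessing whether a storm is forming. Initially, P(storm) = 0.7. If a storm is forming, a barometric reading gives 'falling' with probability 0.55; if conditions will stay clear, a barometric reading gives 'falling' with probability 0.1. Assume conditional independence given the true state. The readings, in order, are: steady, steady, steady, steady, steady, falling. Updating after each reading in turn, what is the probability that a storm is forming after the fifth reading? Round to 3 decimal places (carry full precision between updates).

After 'steady': P(storm) = 0.45·0.7000 / (0.45·0.7000 + 0.9·0.3000) ≈ 0.5385
After 'steady': P(storm) = 0.45·0.5385 / (0.45·0.5385 + 0.9·0.4615) ≈ 0.3684
After 'steady': P(storm) = 0.45·0.3684 / (0.45·0.3684 + 0.9·0.6316) ≈ 0.2258
After 'steady': P(storm) = 0.45·0.2258 / (0.45·0.2258 + 0.9·0.7742) ≈ 0.1273
After 'steady': P(storm) = 0.45·0.1273 / (0.45·0.1273 + 0.9·0.8727) ≈ 0.0680

0.068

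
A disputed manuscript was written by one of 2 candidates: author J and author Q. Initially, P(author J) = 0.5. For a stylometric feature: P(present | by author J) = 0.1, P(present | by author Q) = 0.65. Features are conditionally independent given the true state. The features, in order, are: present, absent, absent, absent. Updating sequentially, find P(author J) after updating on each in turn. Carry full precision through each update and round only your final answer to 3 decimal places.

0.723

After 'present': P(author J) = 0.1·0.5000 / (0.1·0.5000 + 0.65·0.5000) ≈ 0.1333
After 'absent': P(author J) = 0.9·0.1333 / (0.9·0.1333 + 0.35·0.8667) ≈ 0.2835
After 'absent': P(author J) = 0.9·0.2835 / (0.9·0.2835 + 0.35·0.7165) ≈ 0.5043
After 'absent': P(author J) = 0.9·0.5043 / (0.9·0.5043 + 0.35·0.4957) ≈ 0.7234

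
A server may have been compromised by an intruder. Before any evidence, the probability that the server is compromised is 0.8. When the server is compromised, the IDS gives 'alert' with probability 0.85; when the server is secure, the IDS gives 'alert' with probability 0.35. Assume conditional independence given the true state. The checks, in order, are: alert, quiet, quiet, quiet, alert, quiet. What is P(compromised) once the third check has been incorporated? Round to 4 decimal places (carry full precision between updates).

0.3409

After 'alert': P(compromised) = 0.85·0.8000 / (0.85·0.8000 + 0.35·0.2000) ≈ 0.9067
After 'quiet': P(compromised) = 0.15·0.9067 / (0.15·0.9067 + 0.65·0.0933) ≈ 0.6915
After 'quiet': P(compromised) = 0.15·0.6915 / (0.15·0.6915 + 0.65·0.3085) ≈ 0.3409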